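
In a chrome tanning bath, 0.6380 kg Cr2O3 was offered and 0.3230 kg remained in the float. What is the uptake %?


Formula: Uptake = (offered - residual) / offered * 100
Substituting: Uptake = (0.6380 - 0.3230) / 0.6380 * 100
Result: 49.3730 %


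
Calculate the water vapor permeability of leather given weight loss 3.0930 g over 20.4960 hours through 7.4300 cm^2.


Formula: WVP = loss / (area * time)
Substituting: WVP = 3.0930 / (7.4300 * 20.4960)
Result: 0.0203106 g/(cm^2*hr)


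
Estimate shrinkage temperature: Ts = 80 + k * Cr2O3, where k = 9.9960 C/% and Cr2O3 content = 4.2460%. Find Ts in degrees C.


Formula: Ts = 80 + k * Cr2O3
Substituting: Ts = 80 + 9.9960 * 4.2460
Result: 122.4430 C


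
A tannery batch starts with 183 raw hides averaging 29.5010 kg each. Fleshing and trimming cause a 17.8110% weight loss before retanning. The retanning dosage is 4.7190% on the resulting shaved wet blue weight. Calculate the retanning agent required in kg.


Total_raw = N * avg_wt = 183 * 29.5010 = 5398.6830 kg
Substrate = Total_raw * (1 - loss/100) = 5398.6830 * (1 - 17.8110/100) = 4437.1236 kg
Retan = Substrate * pct / 100 = 4437.1236 * 4.7190 / 100 = 209.3879 kg


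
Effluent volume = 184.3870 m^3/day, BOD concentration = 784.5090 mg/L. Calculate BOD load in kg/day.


Formula: BOD_load = volume * conc / 1000
Substituting: BOD_load = 184.3870 * 784.5090 / 1000
Result: 144.6533 kg/day


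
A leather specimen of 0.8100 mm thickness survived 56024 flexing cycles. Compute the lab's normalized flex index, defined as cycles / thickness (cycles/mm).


Formula: Index = cycles / thickness
Substituting: Index = 56024 / 0.8100
Result: 69165.4321 cycles/mm


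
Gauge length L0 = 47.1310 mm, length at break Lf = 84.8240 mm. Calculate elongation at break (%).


Formula: Elongation = (Lf - L0) / L0 * 100
Substituting: Elongation = (84.8240 - 47.1310) / 47.1310 * 100
Result: 79.9750 %


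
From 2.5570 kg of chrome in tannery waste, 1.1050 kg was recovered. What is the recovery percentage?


Formula: Recovery = recovered / input * 100
Substituting: Recovery = 1.1050 / 2.5570 * 100
Result: 43.2147 %


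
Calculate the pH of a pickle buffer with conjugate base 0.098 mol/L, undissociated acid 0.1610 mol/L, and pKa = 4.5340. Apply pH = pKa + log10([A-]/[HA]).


ratio = [A-] / [HA] = 0.098 / 0.1610 = 0.6087
log10(ratio) = -0.2156
pH = pKa + log10(ratio) = 4.5340 - 0.2156 = 4.3184


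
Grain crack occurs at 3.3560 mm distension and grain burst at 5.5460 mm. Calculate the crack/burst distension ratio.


Formula: Ratio = crack / burst
Substituting: Ratio = 3.3560 / 5.5460
Result: 0.6051


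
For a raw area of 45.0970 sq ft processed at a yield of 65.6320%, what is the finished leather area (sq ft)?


Formula: finished = raw * yield / 100
Substituting: finished = 45.0970 * 65.6320 / 100
Result: 29.5981 sq ft


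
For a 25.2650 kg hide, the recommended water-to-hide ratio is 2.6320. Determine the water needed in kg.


Formula: Water = hide_weight * ratio
Substituting: Water = 25.2650 * 2.6320
Result: 66.4975 kg


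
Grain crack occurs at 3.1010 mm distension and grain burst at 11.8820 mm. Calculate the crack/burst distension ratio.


Formula: Ratio = crack / burst
Substituting: Ratio = 3.1010 / 11.8820
Result: 0.2610


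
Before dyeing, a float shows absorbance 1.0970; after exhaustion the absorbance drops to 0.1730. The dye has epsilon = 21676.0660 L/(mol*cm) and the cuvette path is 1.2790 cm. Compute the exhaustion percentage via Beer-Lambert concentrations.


c_initial = A_i / (epsilon * l) = 1.0970 / (21676.0660 * 1.2790) = 3.9569e-05 mol/L
c_final = A_f / (epsilon * l) = 0.1730 / (21676.0660 * 1.2790) = 6.2402e-06 mol/L
Exhaustion = (c_initial - c_final) / c_initial * 100 = (3.9569e-05 - 6.2402e-06) / 3.9569e-05 * 100 = 84.2297 %


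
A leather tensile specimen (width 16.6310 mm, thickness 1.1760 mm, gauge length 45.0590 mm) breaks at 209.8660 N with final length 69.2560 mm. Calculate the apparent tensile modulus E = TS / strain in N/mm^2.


TS = F / (w * t) = 209.8660 / (16.6310 * 1.1760) = 10.7304 N/mm^2
strain = (Lf - L0) / L0 = (69.2560 - 45.0590) / 45.0590 = 0.5370
E = TS / strain = 10.7304 / 0.5370 = 19.9819 N/mm^2


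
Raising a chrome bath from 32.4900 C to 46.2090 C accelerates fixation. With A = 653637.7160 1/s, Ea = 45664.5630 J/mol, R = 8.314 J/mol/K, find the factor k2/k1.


T1 = 32.4900 + 273.15 = 305.6400 K; T2 = 46.2090 + 273.15 = 319.3590 K
k1 = A * exp(-Ea/(R*T1)) = 653637.7160 * exp(-45664.5630/(8.314*305.6400)) = 0.0102534 1/s
k2 = A * exp(-Ea/(R*T2)) = 653637.7160 * exp(-45664.5630/(8.314*319.3590)) = 0.0221887 1/s
k2/k1 = 0.0221887 / 0.0102534 = 2.1640


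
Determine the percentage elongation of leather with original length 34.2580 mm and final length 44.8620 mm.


Formula: Elongation = (Lf - L0) / L0 * 100
Substituting: Elongation = (44.8620 - 34.2580) / 34.2580 * 100
Result: 30.9534 %


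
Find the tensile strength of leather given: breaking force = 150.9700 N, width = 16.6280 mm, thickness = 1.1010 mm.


Formula: TS = force / (width * thickness)
Substituting: TS = 150.9700 / (16.6280 * 1.1010)
Result: 8.2464 N/mm^2


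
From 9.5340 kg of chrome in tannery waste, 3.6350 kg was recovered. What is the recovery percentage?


Formula: Recovery = recovered / input * 100
Substituting: Recovery = 3.6350 / 9.5340 * 100
Result: 38.1267 %


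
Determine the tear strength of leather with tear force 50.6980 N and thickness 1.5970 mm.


Formula: Tear strength = force / thickness
Substituting: Tear strength = 50.6980 / 1.5970
Result: 31.7458 N/mm


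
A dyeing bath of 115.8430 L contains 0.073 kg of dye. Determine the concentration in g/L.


Formula: Conc = dye_mass(kg) / volume(L) * 1000
Substituting: Conc = 0.073 / 115.8430 * 1000
Result: 0.6302 g/L


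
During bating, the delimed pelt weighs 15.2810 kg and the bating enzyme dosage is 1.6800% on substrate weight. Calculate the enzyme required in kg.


Formula: Enzyme = substrate * pct / 100
Substituting: Enzyme = 15.2810 * 1.6800 / 100
Result: 0.2567 kg


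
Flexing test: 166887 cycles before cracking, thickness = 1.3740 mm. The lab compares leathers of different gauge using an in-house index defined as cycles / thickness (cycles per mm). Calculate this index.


Formula: Index = cycles / thickness
Substituting: Index = 166887 / 1.3740
Result: 121460.6987 cycles/mm


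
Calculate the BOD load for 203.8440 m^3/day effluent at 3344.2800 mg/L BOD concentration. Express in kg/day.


Formula: BOD_load = volume * conc / 1000
Substituting: BOD_load = 203.8440 * 3344.2800 / 1000
Result: 681.7114 kg/day


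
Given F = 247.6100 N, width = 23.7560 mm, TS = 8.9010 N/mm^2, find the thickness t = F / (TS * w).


Formula: t = F / (TS * w)
Substituting: t = 247.6100 / (8.9010 * 23.7560)
Result: 1.1710 mm


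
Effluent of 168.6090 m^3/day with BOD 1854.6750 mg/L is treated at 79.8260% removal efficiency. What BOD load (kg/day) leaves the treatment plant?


Load_in = volume * conc / 1000 = 168.6090 * 1854.6750 / 1000 = 312.7149 kg/day
Removed = Load_in * eff / 100 = 312.7149 * 79.8260 / 100 = 249.6278 kg/day
Load_out = Load_in - Removed = 312.7149 - 249.6278 = 63.0871 kg/day


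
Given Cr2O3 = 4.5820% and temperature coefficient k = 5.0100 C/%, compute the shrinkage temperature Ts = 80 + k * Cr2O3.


Formula: Ts = 80 + k * Cr2O3
Substituting: Ts = 80 + 5.0100 * 4.5820
Result: 102.9558 C


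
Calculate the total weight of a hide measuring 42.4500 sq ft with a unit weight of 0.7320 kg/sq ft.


Formula: Weight = area * weight_per_sqft
Substituting: Weight = 42.4500 * 0.7320
Result: 31.0734 kg


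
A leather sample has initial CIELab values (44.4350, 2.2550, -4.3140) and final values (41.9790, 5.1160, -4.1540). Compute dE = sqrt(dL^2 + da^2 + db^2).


dL = -2.4560, da = 2.8610, db = 0.1600
dE = sqrt((-2.4560)^2 + 2.8610^2 + 0.1600^2) = 3.7740


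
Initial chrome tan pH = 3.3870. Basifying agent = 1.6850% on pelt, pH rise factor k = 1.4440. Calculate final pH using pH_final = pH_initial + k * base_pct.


Formula: pH_final = pH_initial + k * base_pct
Substituting: pH_final = 3.3870 + 1.4440 * 1.6850
Result: 5.8201


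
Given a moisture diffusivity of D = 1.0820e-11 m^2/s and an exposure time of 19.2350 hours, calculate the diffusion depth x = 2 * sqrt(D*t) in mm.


t = 19.2350 hr * 3600 = 69246.0000 s
D * t = 1.0820e-11 * 69246.0000 = 7.4924e-07
x = 2 * sqrt(D*t) = 2 * sqrt(7.4924e-07) = 0.00173117 m = 1.7312 mm


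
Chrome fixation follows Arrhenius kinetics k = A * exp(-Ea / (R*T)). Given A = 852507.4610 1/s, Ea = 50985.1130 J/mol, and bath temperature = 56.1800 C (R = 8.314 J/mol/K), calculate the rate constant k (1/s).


T_K = T_C + 273.15 = 56.1800 + 273.15 = 329.3300 K
exponent = -Ea / (R * T_K) = -50985.1130 / (8.314 * 329.3300) = -18.6210
k = A * exp(exponent) = 852507.4610 * exp(-18.6210) = 0.00697779 1/s


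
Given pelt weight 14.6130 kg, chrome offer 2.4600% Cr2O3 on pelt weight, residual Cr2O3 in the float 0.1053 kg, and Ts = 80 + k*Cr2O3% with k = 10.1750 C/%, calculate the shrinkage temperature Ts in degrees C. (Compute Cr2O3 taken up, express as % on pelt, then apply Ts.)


Offered = pelt * offer_pct / 100 = 14.6130 * 2.4600 / 100 = 0.3595 kg
Uptake = offered - residual = 0.3595 - 0.1053 = 0.2542 kg
Cr2O3% on pelt = uptake / pelt * 100 = 0.2542 / 14.6130 * 100 = 1.7394 %
Ts = 80 + k * Cr2O3% = 80 + 10.1750 * 1.7394 = 97.6985 C


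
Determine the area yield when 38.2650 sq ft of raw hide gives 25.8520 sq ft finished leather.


Formula: Yield = finished / raw * 100
Substituting: Yield = 25.8520 / 38.2650 * 100
Result: 67.5604 %


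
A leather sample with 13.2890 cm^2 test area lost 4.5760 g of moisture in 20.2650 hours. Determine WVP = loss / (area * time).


Formula: WVP = loss / (area * time)
Substituting: WVP = 4.5760 / (13.2890 * 20.2650)
Result: 0.0169921 g/(cm^2*hr)


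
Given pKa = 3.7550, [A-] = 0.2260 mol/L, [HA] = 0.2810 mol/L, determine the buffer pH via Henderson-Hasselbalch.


ratio = [A-] / [HA] = 0.2260 / 0.2810 = 0.8043
log10(ratio) = -0.0945979
pH = pKa + log10(ratio) = 3.7550 - 0.0945979 = 3.6604


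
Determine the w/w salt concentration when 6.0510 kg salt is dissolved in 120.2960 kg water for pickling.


Formula: Conc = salt / (water + salt) * 100
Substituting: Conc = 6.0510 / (120.2960 + 6.0510) * 100
Result: 4.7892 %


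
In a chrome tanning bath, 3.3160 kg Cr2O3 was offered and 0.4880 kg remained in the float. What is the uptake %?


Formula: Uptake = (offered - residual) / offered * 100
Substituting: Uptake = (3.3160 - 0.4880) / 3.3160 * 100
Result: 85.2835 %


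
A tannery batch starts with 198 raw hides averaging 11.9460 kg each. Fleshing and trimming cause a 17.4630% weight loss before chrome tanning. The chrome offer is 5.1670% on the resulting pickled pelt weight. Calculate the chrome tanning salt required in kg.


Total_raw = N * avg_wt = 198 * 11.9460 = 2365.3080 kg
Substrate = Total_raw * (1 - loss/100) = 2365.3080 * (1 - 17.4630/100) = 1952.2543 kg
Chrome = Substrate * pct / 100 = 1952.2543 * 5.1670 / 100 = 100.8730 kg


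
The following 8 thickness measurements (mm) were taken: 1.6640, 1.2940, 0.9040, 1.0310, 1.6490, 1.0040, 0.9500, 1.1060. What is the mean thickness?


Formula: Average = sum / n
Substituting: Average = 9.6020 / 8
Result: 1.2003 mm


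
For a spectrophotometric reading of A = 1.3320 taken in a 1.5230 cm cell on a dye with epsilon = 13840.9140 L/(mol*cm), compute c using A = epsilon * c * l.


Formula: c = A / (epsilon * l)
Substituting: c = 1.3320 / (13840.9140 * 1.5230)
Result: 6.3189e-05 mol/L


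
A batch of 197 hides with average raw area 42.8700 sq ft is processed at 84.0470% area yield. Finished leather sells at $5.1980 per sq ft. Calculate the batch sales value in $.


Raw_total = N * avg_area = 197 * 42.8700 = 8445.3900 sq ft
Finished = Raw_total * yield / 100 = 8445.3900 * 84.0470 / 100 = 7098.0969 sq ft
Value = Finished * price = 7098.0969 * 5.1980 = 36895.9079 $


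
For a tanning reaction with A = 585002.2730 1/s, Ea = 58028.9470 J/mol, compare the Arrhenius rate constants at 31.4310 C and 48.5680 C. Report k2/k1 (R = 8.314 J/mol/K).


T1 = 31.4310 + 273.15 = 304.5810 K; T2 = 48.5680 + 273.15 = 321.7180 K
k1 = A * exp(-Ea/(R*T1)) = 585002.2730 * exp(-58028.9470/(8.314*304.5810)) = 6.5317e-05 1/s
k2 = A * exp(-Ea/(R*T2)) = 585002.2730 * exp(-58028.9470/(8.314*321.7180)) = 2.2138e-04 1/s
k2/k1 = 2.2138e-04 / 6.5317e-05 = 3.3894


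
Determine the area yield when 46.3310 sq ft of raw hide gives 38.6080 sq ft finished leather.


Formula: Yield = finished / raw * 100
Substituting: Yield = 38.6080 / 46.3310 * 100
Result: 83.3308 %


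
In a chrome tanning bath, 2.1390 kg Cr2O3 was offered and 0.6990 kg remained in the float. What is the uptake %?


Formula: Uptake = (offered - residual) / offered * 100
Substituting: Uptake = (2.1390 - 0.6990) / 2.1390 * 100
Result: 67.3212 %


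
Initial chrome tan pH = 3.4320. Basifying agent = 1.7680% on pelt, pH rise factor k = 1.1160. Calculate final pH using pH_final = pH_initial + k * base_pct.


Formula: pH_final = pH_initial + k * base_pct
Substituting: pH_final = 3.4320 + 1.1160 * 1.7680
Result: 5.4051


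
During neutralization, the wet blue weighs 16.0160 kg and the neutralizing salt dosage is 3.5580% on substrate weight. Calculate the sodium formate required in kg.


Formula: Neutralizer = substrate * pct / 100
Substituting: Neutralizer = 16.0160 * 3.5580 / 100
Result: 0.5698 kg


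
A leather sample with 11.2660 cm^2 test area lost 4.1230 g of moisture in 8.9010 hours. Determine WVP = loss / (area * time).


Formula: WVP = loss / (area * time)
Substituting: WVP = 4.1230 / (11.2660 * 8.9010)
Result: 0.0411154 g/(cm^2*hr)


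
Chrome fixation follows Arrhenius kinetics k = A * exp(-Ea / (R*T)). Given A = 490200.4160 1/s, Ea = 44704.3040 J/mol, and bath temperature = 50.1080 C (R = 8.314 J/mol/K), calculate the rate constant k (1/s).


T_K = T_C + 273.15 = 50.1080 + 273.15 = 323.2580 K
exponent = -Ea / (R * T_K) = -44704.3040 / (8.314 * 323.2580) = -16.6337
k = A * exp(exponent) = 490200.4160 * exp(-16.6337) = 0.0292705 1/s


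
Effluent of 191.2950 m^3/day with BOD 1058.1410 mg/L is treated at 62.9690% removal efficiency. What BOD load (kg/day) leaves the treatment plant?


Load_in = volume * conc / 1000 = 191.2950 * 1058.1410 / 1000 = 202.4171 kg/day
Removed = Load_in * eff / 100 = 202.4171 * 62.9690 / 100 = 127.4600 kg/day
Load_out = Load_in - Removed = 202.4171 - 127.4600 = 74.9571 kg/day


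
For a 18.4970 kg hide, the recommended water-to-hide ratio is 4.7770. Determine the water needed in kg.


Formula: Water = hide_weight * ratio
Substituting: Water = 18.4970 * 4.7770
Result: 88.3602 kg


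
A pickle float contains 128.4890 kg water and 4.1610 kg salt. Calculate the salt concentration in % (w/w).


Formula: Conc = salt / (water + salt) * 100
Substituting: Conc = 4.1610 / (128.4890 + 4.1610) * 100
Result: 3.1368 %


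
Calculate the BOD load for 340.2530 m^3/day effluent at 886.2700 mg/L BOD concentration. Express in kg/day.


Formula: BOD_load = volume * conc / 1000
Substituting: BOD_load = 340.2530 * 886.2700 / 1000
Result: 301.5560 kg/day


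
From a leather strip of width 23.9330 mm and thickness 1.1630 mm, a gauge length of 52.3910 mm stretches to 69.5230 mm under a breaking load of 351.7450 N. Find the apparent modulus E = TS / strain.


TS = F / (w * t) = 351.7450 / (23.9330 * 1.1630) = 12.6372 N/mm^2
strain = (Lf - L0) / L0 = (69.5230 - 52.3910) / 52.3910 = 0.3270
E = TS / strain = 12.6372 / 0.3270 = 38.6456 N/mm^2


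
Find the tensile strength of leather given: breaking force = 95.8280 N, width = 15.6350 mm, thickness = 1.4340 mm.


Formula: TS = force / (width * thickness)
Substituting: TS = 95.8280 / (15.6350 * 1.4340)
Result: 4.2741 N/mm^2


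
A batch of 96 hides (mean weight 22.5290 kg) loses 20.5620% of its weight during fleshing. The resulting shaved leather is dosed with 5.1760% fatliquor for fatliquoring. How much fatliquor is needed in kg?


Total_raw = N * avg_wt = 96 * 22.5290 = 2162.7840 kg
Substrate = Total_raw * (1 - loss/100) = 2162.7840 * (1 - 20.5620/100) = 1718.0724 kg
Fat = Substrate * pct / 100 = 1718.0724 * 5.1760 / 100 = 88.9274 kg


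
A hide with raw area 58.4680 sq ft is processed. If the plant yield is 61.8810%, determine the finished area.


Formula: finished = raw * yield / 100
Substituting: finished = 58.4680 * 61.8810 / 100
Result: 36.1806 sq ft


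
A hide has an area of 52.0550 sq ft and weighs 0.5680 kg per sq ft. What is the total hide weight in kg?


Formula: Weight = area * weight_per_sqft
Substituting: Weight = 52.0550 * 0.5680
Result: 29.5672 kg


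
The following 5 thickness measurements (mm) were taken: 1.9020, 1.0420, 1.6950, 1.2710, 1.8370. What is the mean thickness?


Formula: Average = sum / n
Substituting: Average = 7.7470 / 5
Result: 1.5494 mm


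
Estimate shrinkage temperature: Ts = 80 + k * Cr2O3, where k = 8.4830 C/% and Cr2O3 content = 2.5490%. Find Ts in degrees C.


Formula: Ts = 80 + k * Cr2O3
Substituting: Ts = 80 + 8.4830 * 2.5490
Result: 101.6232 C


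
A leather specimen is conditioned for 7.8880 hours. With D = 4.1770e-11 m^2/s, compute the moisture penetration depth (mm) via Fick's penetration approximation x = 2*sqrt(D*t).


t = 7.8880 hr * 3600 = 28396.8000 s
D * t = 4.1770e-11 * 28396.8000 = 1.1861e-06
x = 2 * sqrt(D*t) = 2 * sqrt(1.1861e-06) = 0.0021782 m = 2.1782 mm


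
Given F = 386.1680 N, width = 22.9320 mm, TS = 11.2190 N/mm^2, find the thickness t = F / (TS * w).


Formula: t = F / (TS * w)
Substituting: t = 386.1680 / (11.2190 * 22.9320)
Result: 1.5010 mm


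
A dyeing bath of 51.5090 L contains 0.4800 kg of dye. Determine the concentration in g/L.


Formula: Conc = dye_mass(kg) / volume(L) * 1000
Substituting: Conc = 0.4800 / 51.5090 * 1000
Result: 9.3188 g/L


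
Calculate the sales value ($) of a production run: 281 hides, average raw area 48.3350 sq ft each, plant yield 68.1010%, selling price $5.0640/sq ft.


Raw_total = N * avg_area = 281 * 48.3350 = 13582.1350 sq ft
Finished = Raw_total * yield / 100 = 13582.1350 * 68.1010 / 100 = 9249.5698 sq ft
Value = Finished * price = 9249.5698 * 5.0640 = 46839.8212 $


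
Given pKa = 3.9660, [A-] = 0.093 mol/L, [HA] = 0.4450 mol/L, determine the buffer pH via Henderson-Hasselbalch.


ratio = [A-] / [HA] = 0.093 / 0.4450 = 0.2090
log10(ratio) = -0.6799
pH = pKa + log10(ratio) = 3.9660 - 0.6799 = 3.2861


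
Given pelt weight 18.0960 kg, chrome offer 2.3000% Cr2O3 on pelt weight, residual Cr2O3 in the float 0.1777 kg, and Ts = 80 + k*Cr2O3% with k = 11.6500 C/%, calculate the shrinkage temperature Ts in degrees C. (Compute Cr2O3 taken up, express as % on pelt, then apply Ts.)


Offered = pelt * offer_pct / 100 = 18.0960 * 2.3000 / 100 = 0.4162 kg
Uptake = offered - residual = 0.4162 - 0.1777 = 0.2385 kg
Cr2O3% on pelt = uptake / pelt * 100 = 0.2385 / 18.0960 * 100 = 1.3180 %
Ts = 80 + k * Cr2O3% = 80 + 11.6500 * 1.3180 = 95.3549 C


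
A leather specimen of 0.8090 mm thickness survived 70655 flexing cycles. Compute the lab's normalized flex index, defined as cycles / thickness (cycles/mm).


Formula: Index = cycles / thickness
Substituting: Index = 70655 / 0.8090
Result: 87336.2176 cycles/mm


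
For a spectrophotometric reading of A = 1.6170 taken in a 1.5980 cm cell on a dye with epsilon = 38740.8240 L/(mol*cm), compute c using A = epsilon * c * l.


Formula: c = A / (epsilon * l)
Substituting: c = 1.6170 / (38740.8240 * 1.5980)
Result: 2.6119e-05 mol/L


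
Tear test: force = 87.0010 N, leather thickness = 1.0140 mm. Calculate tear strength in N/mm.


Formula: Tear strength = force / thickness
Substituting: Tear strength = 87.0010 / 1.0140
Result: 85.7998 N/mm


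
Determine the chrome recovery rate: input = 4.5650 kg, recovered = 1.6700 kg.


Formula: Recovery = recovered / input * 100
Substituting: Recovery = 1.6700 / 4.5650 * 100
Result: 36.5827 %


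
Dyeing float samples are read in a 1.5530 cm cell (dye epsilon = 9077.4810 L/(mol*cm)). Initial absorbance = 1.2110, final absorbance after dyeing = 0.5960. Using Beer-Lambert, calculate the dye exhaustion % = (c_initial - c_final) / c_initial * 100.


c_initial = A_i / (epsilon * l) = 1.2110 / (9077.4810 * 1.5530) = 8.5903e-05 mol/L
c_final = A_f / (epsilon * l) = 0.5960 / (9077.4810 * 1.5530) = 4.2278e-05 mol/L
Exhaustion = (c_initial - c_final) / c_initial * 100 = (8.5903e-05 - 4.2278e-05) / 8.5903e-05 * 100 = 50.7845 %


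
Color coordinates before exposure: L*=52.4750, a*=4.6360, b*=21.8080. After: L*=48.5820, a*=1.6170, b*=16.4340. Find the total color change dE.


dL = -3.8930, da = -3.0190, db = -5.3740
dE = sqrt((-3.8930)^2 + (-3.0190)^2 + (-5.3740)^2) = 7.2904


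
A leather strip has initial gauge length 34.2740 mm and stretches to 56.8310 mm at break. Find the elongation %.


Formula: Elongation = (Lf - L0) / L0 * 100
Substituting: Elongation = (56.8310 - 34.2740) / 34.2740 * 100
Result: 65.8137 %


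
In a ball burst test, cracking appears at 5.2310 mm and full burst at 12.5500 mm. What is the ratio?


Formula: Ratio = crack / burst
Substituting: Ratio = 5.2310 / 12.5500
Result: 0.4168


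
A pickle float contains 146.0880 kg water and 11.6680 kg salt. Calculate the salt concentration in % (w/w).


Formula: Conc = salt / (water + salt) * 100
Substituting: Conc = 11.6680 / (146.0880 + 11.6680) * 100
Result: 7.3962 %


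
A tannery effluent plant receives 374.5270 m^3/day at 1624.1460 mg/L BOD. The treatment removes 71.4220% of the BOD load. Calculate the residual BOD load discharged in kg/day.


Load_in = volume * conc / 1000 = 374.5270 * 1624.1460 / 1000 = 608.2865 kg/day
Removed = Load_in * eff / 100 = 608.2865 * 71.4220 / 100 = 434.4504 kg/day
Load_out = Load_in - Removed = 608.2865 - 434.4504 = 173.8361 kg/day


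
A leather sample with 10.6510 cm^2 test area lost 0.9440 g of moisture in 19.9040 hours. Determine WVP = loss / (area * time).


Formula: WVP = loss / (area * time)
Substituting: WVP = 0.9440 / (10.6510 * 19.9040)
Result: 0.00445288 g/(cm^2*hr)


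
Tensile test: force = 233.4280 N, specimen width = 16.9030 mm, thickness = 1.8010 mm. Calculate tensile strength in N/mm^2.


Formula: TS = force / (width * thickness)
Substituting: TS = 233.4280 / (16.9030 * 1.8010)
Result: 7.6679 N/mm^2


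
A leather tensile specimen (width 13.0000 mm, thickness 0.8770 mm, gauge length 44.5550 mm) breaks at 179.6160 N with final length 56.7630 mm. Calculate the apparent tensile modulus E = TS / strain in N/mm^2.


TS = F / (w * t) = 179.6160 / (13.0000 * 0.8770) = 15.7544 N/mm^2
strain = (Lf - L0) / L0 = (56.7630 - 44.5550) / 44.5550 = 0.2740
E = TS / strain = 15.7544 / 0.2740 = 57.4982 N/mm^2


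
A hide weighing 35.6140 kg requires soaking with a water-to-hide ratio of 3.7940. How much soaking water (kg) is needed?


Formula: Water = hide_weight * ratio
Substituting: Water = 35.6140 * 3.7940
Result: 135.1195 kg


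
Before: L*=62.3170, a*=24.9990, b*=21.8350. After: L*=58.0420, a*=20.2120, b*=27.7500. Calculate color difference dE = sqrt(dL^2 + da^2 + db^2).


dL = -4.2750, da = -4.7870, db = 5.9150
dE = sqrt((-4.2750)^2 + (-4.7870)^2 + 5.9150^2) = 8.7280


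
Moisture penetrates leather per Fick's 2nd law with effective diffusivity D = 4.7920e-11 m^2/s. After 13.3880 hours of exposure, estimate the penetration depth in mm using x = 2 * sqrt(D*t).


t = 13.3880 hr * 3600 = 48196.8000 s
D * t = 4.7920e-11 * 48196.8000 = 2.3096e-06
x = 2 * sqrt(D*t) = 2 * sqrt(2.3096e-06) = 0.00303947 m = 3.0395 mm


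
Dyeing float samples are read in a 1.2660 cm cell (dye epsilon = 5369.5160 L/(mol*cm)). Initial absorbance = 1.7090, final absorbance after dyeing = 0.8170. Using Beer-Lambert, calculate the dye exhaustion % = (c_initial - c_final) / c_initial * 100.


c_initial = A_i / (epsilon * l) = 1.7090 / (5369.5160 * 1.2660) = 2.5140e-04 mol/L
c_final = A_f / (epsilon * l) = 0.8170 / (5369.5160 * 1.2660) = 1.2019e-04 mol/L
Exhaustion = (c_initial - c_final) / c_initial * 100 = (2.5140e-04 - 1.2019e-04) / 2.5140e-04 * 100 = 52.1943 %


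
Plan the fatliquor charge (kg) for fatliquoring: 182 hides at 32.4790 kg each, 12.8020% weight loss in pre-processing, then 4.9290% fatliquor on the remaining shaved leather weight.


Total_raw = N * avg_wt = 182 * 32.4790 = 5911.1780 kg
Substrate = Total_raw * (1 - loss/100) = 5911.1780 * (1 - 12.8020/100) = 5154.4290 kg
Fat = Substrate * pct / 100 = 5154.4290 * 4.9290 / 100 = 254.0618 kg


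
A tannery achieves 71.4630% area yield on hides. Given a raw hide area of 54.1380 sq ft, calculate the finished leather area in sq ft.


Formula: finished = raw * yield / 100
Substituting: finished = 54.1380 * 71.4630 / 100
Result: 38.6886 sq ft


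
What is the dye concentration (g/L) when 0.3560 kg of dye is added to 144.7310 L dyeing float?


Formula: Conc = dye_mass(kg) / volume(L) * 1000
Substituting: Conc = 0.3560 / 144.7310 * 1000
Result: 2.4597 g/L


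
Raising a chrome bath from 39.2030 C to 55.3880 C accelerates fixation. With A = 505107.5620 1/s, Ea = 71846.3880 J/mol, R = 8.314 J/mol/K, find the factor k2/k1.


T1 = 39.2030 + 273.15 = 312.3530 K; T2 = 55.3880 + 273.15 = 328.5380 K
k1 = A * exp(-Ea/(R*T1)) = 505107.5620 * exp(-71846.3880/(8.314*312.3530)) = 4.8766e-07 1/s
k2 = A * exp(-Ea/(R*T2)) = 505107.5620 * exp(-71846.3880/(8.314*328.5380)) = 1.9056e-06 1/s
k2/k1 = 1.9056e-06 / 4.8766e-07 = 3.9077


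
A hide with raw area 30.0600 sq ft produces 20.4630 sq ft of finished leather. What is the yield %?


Formula: Yield = finished / raw * 100
Substituting: Yield = 20.4630 / 30.0600 * 100
Result: 68.0739 %


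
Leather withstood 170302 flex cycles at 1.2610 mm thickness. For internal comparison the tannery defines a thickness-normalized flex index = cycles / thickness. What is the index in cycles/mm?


Formula: Index = cycles / thickness
Substituting: Index = 170302 / 1.2610
Result: 135053.1324 cycles/mm


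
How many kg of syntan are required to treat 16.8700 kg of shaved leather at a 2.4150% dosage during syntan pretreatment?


Formula: Syntan = substrate * pct / 100
Substituting: Syntan = 16.8700 * 2.4150 / 100
Result: 0.4074 kg


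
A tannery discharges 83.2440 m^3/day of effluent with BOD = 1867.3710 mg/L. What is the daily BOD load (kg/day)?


Formula: BOD_load = volume * conc / 1000
Substituting: BOD_load = 83.2440 * 1867.3710 / 1000
Result: 155.4474 kg/day


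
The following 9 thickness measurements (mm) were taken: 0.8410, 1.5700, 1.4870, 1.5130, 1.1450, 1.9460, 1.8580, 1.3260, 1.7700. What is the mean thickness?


Formula: Average = sum / n
Substituting: Average = 13.4560 / 9
Result: 1.4951 mm


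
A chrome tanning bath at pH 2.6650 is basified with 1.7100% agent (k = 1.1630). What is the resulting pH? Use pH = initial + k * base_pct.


Formula: pH_final = pH_initial + k * base_pct
Substituting: pH_final = 2.6650 + 1.1630 * 1.7100
Result: 4.6537


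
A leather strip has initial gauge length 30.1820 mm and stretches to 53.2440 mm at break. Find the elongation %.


Formula: Elongation = (Lf - L0) / L0 * 100
Substituting: Elongation = (53.2440 - 30.1820) / 30.1820 * 100
Result: 76.4098 %


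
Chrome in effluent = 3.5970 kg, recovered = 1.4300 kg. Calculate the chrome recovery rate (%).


Formula: Recovery = recovered / input * 100
Substituting: Recovery = 1.4300 / 3.5970 * 100
Result: 39.7554 %


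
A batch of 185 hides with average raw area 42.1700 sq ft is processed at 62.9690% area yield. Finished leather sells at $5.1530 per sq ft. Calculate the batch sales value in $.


Raw_total = N * avg_area = 185 * 42.1700 = 7801.4500 sq ft
Finished = Raw_total * yield / 100 = 7801.4500 * 62.9690 / 100 = 4912.4951 sq ft
Value = Finished * price = 4912.4951 * 5.1530 = 25314.0870 $


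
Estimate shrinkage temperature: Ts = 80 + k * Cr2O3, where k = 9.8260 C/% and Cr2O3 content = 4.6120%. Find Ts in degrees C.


Formula: Ts = 80 + k * Cr2O3
Substituting: Ts = 80 + 9.8260 * 4.6120
Result: 125.3175 C


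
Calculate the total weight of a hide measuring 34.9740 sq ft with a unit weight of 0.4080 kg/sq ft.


Formula: Weight = area * weight_per_sqft
Substituting: Weight = 34.9740 * 0.4080
Result: 14.2694 kg


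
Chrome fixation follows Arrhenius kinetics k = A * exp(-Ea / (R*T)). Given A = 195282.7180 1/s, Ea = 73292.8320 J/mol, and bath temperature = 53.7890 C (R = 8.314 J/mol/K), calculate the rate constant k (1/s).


T_K = T_C + 273.15 = 53.7890 + 273.15 = 326.9390 K
exponent = -Ea / (R * T_K) = -73292.8320 / (8.314 * 326.9390) = -26.9640
k = A * exp(exponent) = 195282.7180 * exp(-26.9640) = 3.8048e-07 1/s


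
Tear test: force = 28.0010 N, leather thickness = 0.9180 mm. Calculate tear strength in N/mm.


Formula: Tear strength = force / thickness
Substituting: Tear strength = 28.0010 / 0.9180
Result: 30.5022 N/mm


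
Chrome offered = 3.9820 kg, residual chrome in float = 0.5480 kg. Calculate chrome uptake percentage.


Formula: Uptake = (offered - residual) / offered * 100
Substituting: Uptake = (3.9820 - 0.5480) / 3.9820 * 100
Result: 86.2381 %


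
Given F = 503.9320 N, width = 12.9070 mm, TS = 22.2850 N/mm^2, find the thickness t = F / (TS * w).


Formula: t = F / (TS * w)
Substituting: t = 503.9320 / (22.2850 * 12.9070)
Result: 1.7520 mm


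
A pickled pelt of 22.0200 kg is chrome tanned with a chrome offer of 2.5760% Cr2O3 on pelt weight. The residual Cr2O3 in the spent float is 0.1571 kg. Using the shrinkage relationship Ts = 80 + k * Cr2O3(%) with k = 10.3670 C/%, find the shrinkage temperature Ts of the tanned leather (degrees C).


Offered = pelt * offer_pct / 100 = 22.0200 * 2.5760 / 100 = 0.5672 kg
Uptake = offered - residual = 0.5672 - 0.1571 = 0.4101 kg
Cr2O3% on pelt = uptake / pelt * 100 = 0.4101 / 22.0200 * 100 = 1.8626 %
Ts = 80 + k * Cr2O3% = 80 + 10.3670 * 1.8626 = 99.3091 C


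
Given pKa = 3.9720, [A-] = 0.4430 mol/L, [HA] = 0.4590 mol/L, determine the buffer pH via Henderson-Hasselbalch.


ratio = [A-] / [HA] = 0.4430 / 0.4590 = 0.9651
log10(ratio) = -0.015409
pH = pKa + log10(ratio) = 3.9720 - 0.015409 = 3.9566


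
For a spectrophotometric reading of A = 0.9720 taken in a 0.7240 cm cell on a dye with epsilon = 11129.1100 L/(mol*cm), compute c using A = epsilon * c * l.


Formula: c = A / (epsilon * l)
Substituting: c = 0.9720 / (11129.1100 * 0.7240)
Result: 1.2063e-04 mol/L


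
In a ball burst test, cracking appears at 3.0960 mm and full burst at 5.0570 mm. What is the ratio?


Formula: Ratio = crack / burst
Substituting: Ratio = 3.0960 / 5.0570
Result: 0.6122


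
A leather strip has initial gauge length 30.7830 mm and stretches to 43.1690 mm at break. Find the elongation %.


Formula: Elongation = (Lf - L0) / L0 * 100
Substituting: Elongation = (43.1690 - 30.7830) / 30.7830 * 100
Result: 40.2365 %


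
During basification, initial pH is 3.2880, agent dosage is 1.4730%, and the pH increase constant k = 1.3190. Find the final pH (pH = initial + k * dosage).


Formula: pH_final = pH_initial + k * base_pct
Substituting: pH_final = 3.2880 + 1.3190 * 1.4730
Result: 5.2309


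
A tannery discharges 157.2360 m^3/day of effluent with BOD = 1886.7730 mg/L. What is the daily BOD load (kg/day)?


Formula: BOD_load = volume * conc / 1000
Substituting: BOD_load = 157.2360 * 1886.7730 / 1000
Result: 296.6686 kg/day


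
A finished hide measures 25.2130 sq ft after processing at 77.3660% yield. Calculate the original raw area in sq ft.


Formula: raw = finished * 100 / yield
Substituting: raw = 25.2130 * 100 / 77.3660
Result: 32.5893 sq ft


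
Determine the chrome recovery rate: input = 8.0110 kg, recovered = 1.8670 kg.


Formula: Recovery = recovered / input * 100
Substituting: Recovery = 1.8670 / 8.0110 * 100
Result: 23.3055 %


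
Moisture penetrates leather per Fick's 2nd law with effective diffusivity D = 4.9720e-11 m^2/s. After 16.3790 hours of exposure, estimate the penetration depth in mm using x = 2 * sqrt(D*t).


t = 16.3790 hr * 3600 = 58964.4000 s
D * t = 4.9720e-11 * 58964.4000 = 2.9317e-06
x = 2 * sqrt(D*t) = 2 * sqrt(2.9317e-06) = 0.00342445 m = 3.4244 mm


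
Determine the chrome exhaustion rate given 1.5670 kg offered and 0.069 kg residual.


Formula: Uptake = (offered - residual) / offered * 100
Substituting: Uptake = (1.5670 - 0.069) / 1.5670 * 100
Result: 95.5967 %


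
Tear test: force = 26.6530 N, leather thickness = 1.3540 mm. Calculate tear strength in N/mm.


Formula: Tear strength = force / thickness
Substituting: Tear strength = 26.6530 / 1.3540
Result: 19.6846 N/mm


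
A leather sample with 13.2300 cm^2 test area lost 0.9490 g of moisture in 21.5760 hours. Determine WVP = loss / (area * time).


Formula: WVP = loss / (area * time)
Substituting: WVP = 0.9490 / (13.2300 * 21.5760)
Result: 0.00332457 g/(cm^2*hr)


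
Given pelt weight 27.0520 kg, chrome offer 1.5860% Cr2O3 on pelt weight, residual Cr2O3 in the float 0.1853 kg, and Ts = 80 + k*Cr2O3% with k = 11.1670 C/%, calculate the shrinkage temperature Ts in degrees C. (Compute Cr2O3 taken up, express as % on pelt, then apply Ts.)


Offered = pelt * offer_pct / 100 = 27.0520 * 1.5860 / 100 = 0.4290 kg
Uptake = offered - residual = 0.4290 - 0.1853 = 0.2437 kg
Cr2O3% on pelt = uptake / pelt * 100 = 0.2437 / 27.0520 * 100 = 0.9010 %
Ts = 80 + k * Cr2O3% = 80 + 11.1670 * 0.9010 = 90.0617 C


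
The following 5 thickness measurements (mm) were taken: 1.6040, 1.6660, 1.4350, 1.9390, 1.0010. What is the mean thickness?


Formula: Average = sum / n
Substituting: Average = 7.6450 / 5
Result: 1.5290 mm


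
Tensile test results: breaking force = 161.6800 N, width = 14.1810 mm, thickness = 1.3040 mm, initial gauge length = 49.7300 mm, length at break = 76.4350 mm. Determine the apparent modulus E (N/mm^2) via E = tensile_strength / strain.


TS = F / (w * t) = 161.6800 / (14.1810 * 1.3040) = 8.7432 N/mm^2
strain = (Lf - L0) / L0 = (76.4350 - 49.7300) / 49.7300 = 0.5370
E = TS / strain = 8.7432 / 0.5370 = 16.2816 N/mm^2


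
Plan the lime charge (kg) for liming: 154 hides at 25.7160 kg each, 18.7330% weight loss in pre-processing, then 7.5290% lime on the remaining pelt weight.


Total_raw = N * avg_wt = 154 * 25.7160 = 3960.2640 kg
Substrate = Total_raw * (1 - loss/100) = 3960.2640 * (1 - 18.7330/100) = 3218.3877 kg
Lime = Substrate * pct / 100 = 3218.3877 * 7.5290 / 100 = 242.3124 kg


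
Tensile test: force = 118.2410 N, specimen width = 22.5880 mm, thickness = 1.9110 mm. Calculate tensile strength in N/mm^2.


Formula: TS = force / (width * thickness)
Substituting: TS = 118.2410 / (22.5880 * 1.9110)
Result: 2.7392 N/mm^2


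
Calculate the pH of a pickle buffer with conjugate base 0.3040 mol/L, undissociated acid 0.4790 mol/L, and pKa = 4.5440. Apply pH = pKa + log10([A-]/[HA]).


ratio = [A-] / [HA] = 0.3040 / 0.4790 = 0.6347
log10(ratio) = -0.1975
pH = pKa + log10(ratio) = 4.5440 - 0.1975 = 4.3465


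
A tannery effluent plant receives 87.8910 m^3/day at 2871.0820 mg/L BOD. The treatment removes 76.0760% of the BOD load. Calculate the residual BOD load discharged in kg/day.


Load_in = volume * conc / 1000 = 87.8910 * 2871.0820 / 1000 = 252.3423 kg/day
Removed = Load_in * eff / 100 = 252.3423 * 76.0760 / 100 = 191.9719 kg/day
Load_out = Load_in - Removed = 252.3423 - 191.9719 = 60.3704 kg/day


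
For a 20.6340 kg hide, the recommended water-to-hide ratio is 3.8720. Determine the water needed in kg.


Formula: Water = hide_weight * ratio
Substituting: Water = 20.6340 * 3.8720
Result: 79.8948 kg


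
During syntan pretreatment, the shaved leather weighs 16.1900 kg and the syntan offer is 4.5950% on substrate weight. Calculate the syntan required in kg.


Formula: Syntan = substrate * pct / 100
Substituting: Syntan = 16.1900 * 4.5950 / 100
Result: 0.7439 kg


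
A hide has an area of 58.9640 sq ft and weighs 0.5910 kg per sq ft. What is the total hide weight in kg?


Formula: Weight = area * weight_per_sqft
Substituting: Weight = 58.9640 * 0.5910
Result: 34.8477 kg


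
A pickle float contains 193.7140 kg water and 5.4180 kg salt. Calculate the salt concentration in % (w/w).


Formula: Conc = salt / (water + salt) * 100
Substituting: Conc = 5.4180 / (193.7140 + 5.4180) * 100
Result: 2.7208 %


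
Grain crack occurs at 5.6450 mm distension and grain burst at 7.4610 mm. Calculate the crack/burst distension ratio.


Formula: Ratio = crack / burst
Substituting: Ratio = 5.6450 / 7.4610
Result: 0.7566


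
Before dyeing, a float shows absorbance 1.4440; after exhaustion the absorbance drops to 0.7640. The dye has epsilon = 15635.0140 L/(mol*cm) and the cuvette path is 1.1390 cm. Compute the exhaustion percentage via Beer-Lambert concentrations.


c_initial = A_i / (epsilon * l) = 1.4440 / (15635.0140 * 1.1390) = 8.1086e-05 mol/L
c_final = A_f / (epsilon * l) = 0.7640 / (15635.0140 * 1.1390) = 4.2901e-05 mol/L
Exhaustion = (c_initial - c_final) / c_initial * 100 = (8.1086e-05 - 4.2901e-05) / 8.1086e-05 * 100 = 47.0914 %


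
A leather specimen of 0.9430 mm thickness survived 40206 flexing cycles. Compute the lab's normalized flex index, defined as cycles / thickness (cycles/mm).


Formula: Index = cycles / thickness
Substituting: Index = 40206 / 0.9430
Result: 42636.2672 cycles/mm


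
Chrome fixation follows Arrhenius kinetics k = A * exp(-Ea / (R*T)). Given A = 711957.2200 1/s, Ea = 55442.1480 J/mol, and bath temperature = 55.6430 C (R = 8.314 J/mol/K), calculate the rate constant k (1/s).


T_K = T_C + 273.15 = 55.6430 + 273.15 = 328.7930 K
exponent = -Ea / (R * T_K) = -55442.1480 / (8.314 * 328.7930) = -20.2818
k = A * exp(exponent) = 711957.2200 * exp(-20.2818) = 0.00110703 1/s


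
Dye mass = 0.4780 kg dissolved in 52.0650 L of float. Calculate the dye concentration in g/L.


Formula: Conc = dye_mass(kg) / volume(L) * 1000
Substituting: Conc = 0.4780 / 52.0650 * 1000
Result: 9.1808 g/L


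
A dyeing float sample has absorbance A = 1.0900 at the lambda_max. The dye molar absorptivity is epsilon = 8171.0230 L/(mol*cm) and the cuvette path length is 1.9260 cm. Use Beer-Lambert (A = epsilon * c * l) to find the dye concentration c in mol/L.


Formula: c = A / (epsilon * l)
Substituting: c = 1.0900 / (8171.0230 * 1.9260)
Result: 6.9262e-05 mol/L


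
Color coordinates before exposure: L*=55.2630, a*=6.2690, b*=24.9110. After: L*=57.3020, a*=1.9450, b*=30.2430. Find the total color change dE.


dL = 2.0390, da = -4.3240, db = 5.3320
dE = sqrt(2.0390^2 + (-4.3240)^2 + 5.3320^2) = 7.1613


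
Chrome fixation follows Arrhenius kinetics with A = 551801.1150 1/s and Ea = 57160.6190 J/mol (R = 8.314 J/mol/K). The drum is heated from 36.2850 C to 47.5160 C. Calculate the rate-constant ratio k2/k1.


T1 = 36.2850 + 273.15 = 309.4350 K; T2 = 47.5160 + 273.15 = 320.6660 K
k1 = A * exp(-Ea/(R*T1)) = 551801.1150 * exp(-57160.6190/(8.314*309.4350)) = 1.2369e-04 1/s
k2 = A * exp(-Ea/(R*T2)) = 551801.1150 * exp(-57160.6190/(8.314*320.6660)) = 2.6935e-04 1/s
k2/k1 = 2.6935e-04 / 1.2369e-04 = 2.1775


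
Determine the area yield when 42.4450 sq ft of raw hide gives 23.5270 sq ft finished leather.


Formula: Yield = finished / raw * 100
Substituting: Yield = 23.5270 / 42.4450 * 100
Result: 55.4294 %


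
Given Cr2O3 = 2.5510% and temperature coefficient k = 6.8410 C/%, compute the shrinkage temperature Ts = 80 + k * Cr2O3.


Formula: Ts = 80 + k * Cr2O3
Substituting: Ts = 80 + 6.8410 * 2.5510
Result: 97.4514 C


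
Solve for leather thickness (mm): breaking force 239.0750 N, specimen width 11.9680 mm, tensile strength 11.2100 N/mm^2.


Formula: t = F / (TS * w)
Substituting: t = 239.0750 / (11.2100 * 11.9680)
Result: 1.7820 mm
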